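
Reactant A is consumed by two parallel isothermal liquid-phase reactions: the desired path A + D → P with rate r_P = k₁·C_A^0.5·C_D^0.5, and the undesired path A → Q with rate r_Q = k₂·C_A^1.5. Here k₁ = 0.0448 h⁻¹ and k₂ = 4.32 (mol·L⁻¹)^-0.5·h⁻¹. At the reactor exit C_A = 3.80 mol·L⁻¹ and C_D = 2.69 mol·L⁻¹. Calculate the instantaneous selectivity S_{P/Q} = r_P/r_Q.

S_{P/Q} = r_P/r_Q = (k₁·C_A^0.5·C_D^0.5)/(k₂·C_A^1.5) = (k₁/k₂)·C_A⁻¹·C_D^0.5.
= (0.0448×3.800^0.5×2.690^0.5) / (4.32×3.800^1.5) = 0.1432/32.00 = 0.00448.

0.00448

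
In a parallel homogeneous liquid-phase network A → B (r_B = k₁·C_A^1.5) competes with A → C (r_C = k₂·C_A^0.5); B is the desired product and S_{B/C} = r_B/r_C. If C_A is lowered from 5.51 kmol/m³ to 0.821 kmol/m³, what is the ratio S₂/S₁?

0.149

S_{B/C} = (k₁/k₂)·C_A, so S₂/S₁ = (C_{A,2}/C_{A,1}).
= 0.821/5.51 = 0.149.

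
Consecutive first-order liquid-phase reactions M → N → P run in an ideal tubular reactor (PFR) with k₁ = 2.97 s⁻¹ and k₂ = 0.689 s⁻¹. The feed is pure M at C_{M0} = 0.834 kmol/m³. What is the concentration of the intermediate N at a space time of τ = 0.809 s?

0.524 kmol/m³

The intermediate concentration in a first-order A→B→C sequence is C_N = k₁C_{M0}(e^(−k₁τ) − e^(−k₂τ))/(k₂−k₁).
e^(−k₁τ) = e^(−2.97×0.809) = e^(−2.403) = 0.09047; e^(−k₂τ) = e^(−0.5574) = 0.5727.
C_N = 2.97×0.834/(0.689−2.97) × (0.09047−0.5727) = (-1.086)×(-0.4822) = 0.5237 kmol/m³.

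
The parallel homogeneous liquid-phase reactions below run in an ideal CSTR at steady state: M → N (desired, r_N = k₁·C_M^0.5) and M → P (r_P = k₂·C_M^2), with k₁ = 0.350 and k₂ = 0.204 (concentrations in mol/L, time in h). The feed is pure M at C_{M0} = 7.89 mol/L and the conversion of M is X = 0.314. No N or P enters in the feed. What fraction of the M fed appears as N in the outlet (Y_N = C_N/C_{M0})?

0.0377

Exit C_M = C_{M0}(1−X) = 7.89×0.686 = 5.413 mol/L.
A CSTR operates uniformly at the exit composition, giving r_N = 0.8143 and r_P = 5.976 (each k·C_M^n at C_M = 5.413).
Fraction of consumed M going to N: r_N/(r_N+r_P) = 0.1199.
C_N = 0.1199·C_{M0}·X = 0.1199×7.89×0.314 = 0.297 mol/L; Y_N = C_N/C_{M0} = 0.0377.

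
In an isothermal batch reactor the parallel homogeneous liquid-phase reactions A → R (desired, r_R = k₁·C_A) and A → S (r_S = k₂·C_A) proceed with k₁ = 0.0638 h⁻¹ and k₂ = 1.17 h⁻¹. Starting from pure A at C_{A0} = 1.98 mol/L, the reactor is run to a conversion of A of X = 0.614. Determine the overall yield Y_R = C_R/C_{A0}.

C_A = C_{A0}(1−X) = 0.7643 mol/L.
Both paths are first order in A, so the instantaneous fraction to R is constant: dC_R/d(−C_A) = k₁/(k₁+k₂) = 0.05171.
C_R = 0.05171·(C_{A0}−C_A) = 0.05171×1.216 = 0.0629 mol/L.
Y_R = C_R/C_{A0} = 0.06287/1.98 = 0.0318.

0.0318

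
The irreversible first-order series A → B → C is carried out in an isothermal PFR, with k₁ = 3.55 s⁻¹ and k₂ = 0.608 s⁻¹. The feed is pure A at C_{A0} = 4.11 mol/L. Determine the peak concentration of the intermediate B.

2.85 mol/L

Evaluating C_B at τ_opt = ln(k₂/k₁)/(k₂−k₁) gives C_{B,max}/C_{A0} = (k₁/k₂)^[k₂/(k₂−k₁)].
= (3.55/0.608)^(0.608/(0.608−3.55)) = (5.839)^(-0.2067) = 0.6944.
C_{B,max} = 0.6944×4.11 = 2.85 mol/L.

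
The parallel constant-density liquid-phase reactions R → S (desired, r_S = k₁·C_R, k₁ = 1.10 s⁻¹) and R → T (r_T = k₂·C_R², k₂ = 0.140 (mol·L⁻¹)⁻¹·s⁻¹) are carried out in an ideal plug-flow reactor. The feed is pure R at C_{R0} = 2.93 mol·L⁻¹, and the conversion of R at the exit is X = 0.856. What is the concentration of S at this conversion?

C_R = C_{R0}(1−X) = 0.4219 mol·L⁻¹.
Along a PFR/batch, dC_S/dC_R = −r_S/(r_S+r_T) = −k₁/(k₁+k₂·C_R).
Integrating from C_{R0} to C_R: C_S = (1.10/0.140)·ln[(1.10+0.140·2.93)/(1.10+0.140·0.422)] = 7.857·ln(1.510/1.159) = 2.079 mol·L⁻¹.

2.08 mol·L⁻¹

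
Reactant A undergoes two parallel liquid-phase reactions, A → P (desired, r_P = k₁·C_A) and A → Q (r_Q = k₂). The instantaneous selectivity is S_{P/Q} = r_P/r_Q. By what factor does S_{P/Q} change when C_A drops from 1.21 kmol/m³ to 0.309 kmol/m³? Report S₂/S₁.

S_{P/Q} = (k₁/k₂)·C_A, so S₂/S₁ = (C_{A,2}/C_{A,1}).
= 0.309/1.21 = 0.255.
Selectivity toward P falls as C_A falls — high-concentration operation is favoured.

0.255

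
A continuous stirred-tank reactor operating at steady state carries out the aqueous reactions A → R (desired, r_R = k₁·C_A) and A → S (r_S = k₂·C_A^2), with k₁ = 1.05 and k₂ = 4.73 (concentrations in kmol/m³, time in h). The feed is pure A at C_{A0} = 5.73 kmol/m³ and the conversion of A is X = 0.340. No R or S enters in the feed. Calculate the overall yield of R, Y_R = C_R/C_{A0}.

Exit C_A = C_{A0}(1−X) = 5.73×0.660 = 3.782 kmol/m³.
A CSTR operates uniformly at the exit composition, giving r_R = 3.971 and r_S = 67.65 (each k·C_A^n at C_A = 3.782).
Fraction of consumed A going to R: r_R/(r_R+r_S) = 0.05544.
C_R = 0.05544·C_{A0}·X = 0.05544×5.73×0.340 = 0.108 kmol/m³; Y_R = C_R/C_{A0} = 0.0189.

0.0189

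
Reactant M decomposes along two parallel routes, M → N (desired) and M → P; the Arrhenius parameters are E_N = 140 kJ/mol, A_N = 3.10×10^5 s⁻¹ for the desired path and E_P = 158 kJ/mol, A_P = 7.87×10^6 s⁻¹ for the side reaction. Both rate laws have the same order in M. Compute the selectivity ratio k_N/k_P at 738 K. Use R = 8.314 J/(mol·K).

0.740

k_N/k_P = (A_N/A_P)·exp[−(E_N−E_P)/(RT)] = (A_N/A_P)·exp[(E_P−E_N)/(RT)].
(E_P−E_N)/(RT) = (158−140)×10³/(8.314×738) = 18000/6136 = 2.934.
k_N/k_P = (3.10×10^5/7.87×10^6)·exp(2.934) = 0.03939 × 18.80 = 0.740.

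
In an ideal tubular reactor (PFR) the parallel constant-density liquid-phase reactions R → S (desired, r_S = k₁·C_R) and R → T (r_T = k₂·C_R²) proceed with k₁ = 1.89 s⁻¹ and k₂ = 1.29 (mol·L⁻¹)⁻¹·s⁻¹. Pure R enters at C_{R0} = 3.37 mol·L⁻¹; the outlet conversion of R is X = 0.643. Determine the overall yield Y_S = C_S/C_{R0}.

0.258

C_R = C_{R0}(1−X) = 1.203 mol·L⁻¹.
Along a PFR/batch, dC_S/dC_R = −r_S/(r_S+r_T) = −k₁/(k₁+k₂·C_R).
Integrating from C_{R0} to C_R: C_S = (1.89/1.29)·ln[(1.89+1.29·3.37)/(1.89+1.29·1.20)] = 1.465·ln(6.237/3.442) = 0.8710 mol·L⁻¹.
Y_S = C_S/C_{R0} = 0.8710/3.37 = 0.258.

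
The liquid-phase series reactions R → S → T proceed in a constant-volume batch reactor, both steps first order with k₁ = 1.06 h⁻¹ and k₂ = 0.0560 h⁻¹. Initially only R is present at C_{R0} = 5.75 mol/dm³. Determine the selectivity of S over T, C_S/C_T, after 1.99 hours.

For first-order series with pure R initially, C_S(t) = k₁C_{R0}/(k₂−k₁)·(e^(−k₁t) − e^(−k₂t)).
e^(−k₁t) = e^(−1.06×1.99) = e^(−2.109) = 0.1213; e^(−k₂t) = e^(−0.1114) = 0.8945.
C_S = 1.06×5.75/(0.0560−1.06) × (0.1213−0.8945) = (-6.071)×(-0.7732) = 4.694 mol/dm³.
C_R = C_{R0}e^(−k₁t) = 0.6975 mol/dm³, so C_T = C_{R0}−C_R−C_S = 0.3584 mol/dm³; C_S/C_T = 13.1.

13.1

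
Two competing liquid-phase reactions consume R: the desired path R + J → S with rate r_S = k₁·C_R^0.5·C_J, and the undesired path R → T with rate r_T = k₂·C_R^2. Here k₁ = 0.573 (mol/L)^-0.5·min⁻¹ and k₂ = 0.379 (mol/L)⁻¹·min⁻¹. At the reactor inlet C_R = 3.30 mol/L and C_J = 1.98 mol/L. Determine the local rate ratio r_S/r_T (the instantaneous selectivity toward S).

S_{S/T} = r_S/r_T = (k₁·C_R^0.5·C_J)/(k₂·C_R^2) = (k₁/k₂)·C_R^-1.5·C_J.
= (0.573×3.300^0.5×1.980) / (0.379×3.300^2) = 2.061/4.127 = 0.499.

0.499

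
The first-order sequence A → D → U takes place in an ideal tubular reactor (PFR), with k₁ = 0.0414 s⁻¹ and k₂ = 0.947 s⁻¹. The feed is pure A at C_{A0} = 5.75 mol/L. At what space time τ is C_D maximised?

3.46 s

Setting dC_D/dτ = 0 gives τ_opt = ln(k₂/k₁)/(k₂−k₁).
= ln(0.947/0.0414)/(0.947−0.0414) = ln(22.87)/0.9056 = 3.130/0.9056 = 3.46 s.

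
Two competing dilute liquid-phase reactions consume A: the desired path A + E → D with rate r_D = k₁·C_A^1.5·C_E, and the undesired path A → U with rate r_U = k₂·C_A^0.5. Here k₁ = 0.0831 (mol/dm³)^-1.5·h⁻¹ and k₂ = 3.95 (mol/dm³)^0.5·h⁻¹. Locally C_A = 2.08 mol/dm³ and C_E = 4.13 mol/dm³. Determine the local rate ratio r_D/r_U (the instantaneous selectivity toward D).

S_{D/U} = r_D/r_U = (k₁·C_A^1.5·C_E)/(k₂·C_A^0.5) = (k₁/k₂)·C_A·C_E.
= (0.0831×2.080^1.5×4.130) / (3.95×2.080^0.5) = 1.030/5.697 = 0.181.
Since the desired path is higher order in A, keeping C_A high (PFR or concentrated feed) favours D.

0.181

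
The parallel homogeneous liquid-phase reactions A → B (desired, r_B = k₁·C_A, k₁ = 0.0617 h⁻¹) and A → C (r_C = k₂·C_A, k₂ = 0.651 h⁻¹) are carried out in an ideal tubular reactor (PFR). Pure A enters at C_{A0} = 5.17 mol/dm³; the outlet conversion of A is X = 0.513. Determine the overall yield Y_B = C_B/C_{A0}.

C_A = C_{A0}(1−X) = 2.518 mol/dm³.
Both paths are first order in A, so the instantaneous fraction to B is constant: dC_B/d(−C_A) = k₁/(k₁+k₂) = 0.08657.
C_B = 0.08657·(C_{A0}−C_A) = 0.08657×2.652 = 0.230 mol/dm³.
Y_B = C_B/C_{A0} = 0.2296/5.17 = 0.0444.

0.0444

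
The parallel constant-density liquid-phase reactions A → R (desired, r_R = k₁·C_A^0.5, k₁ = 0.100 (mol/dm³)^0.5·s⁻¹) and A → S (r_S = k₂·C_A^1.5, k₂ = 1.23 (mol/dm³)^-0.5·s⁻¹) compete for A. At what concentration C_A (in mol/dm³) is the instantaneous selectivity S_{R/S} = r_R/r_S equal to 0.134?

S_{R/S} = (k₁/k₂)·C_A⁻¹ ⇒ C_A = (S·k₂/k₁)^(-1).
= (0.134×1.23/0.100)^(-1) = (1.648)^(-1) = 0.607 mol/dm³.

0.607 mol/dm³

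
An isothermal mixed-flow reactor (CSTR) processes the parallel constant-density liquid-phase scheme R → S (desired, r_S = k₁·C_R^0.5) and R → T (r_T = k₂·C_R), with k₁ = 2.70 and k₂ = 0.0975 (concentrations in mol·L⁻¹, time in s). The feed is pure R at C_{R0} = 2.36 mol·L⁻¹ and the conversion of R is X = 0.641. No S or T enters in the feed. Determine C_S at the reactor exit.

Exit C_R = C_{R0}(1−X) = 2.36×0.359 = 0.8472 mol·L⁻¹.
A CSTR operates uniformly at the exit composition, giving r_S = 2.485 and r_T = 0.08261 (each k·C_R^n at C_R = 0.8472).
Fraction of consumed R going to S: r_S/(r_S+r_T) = 0.9678.
C_S = 0.9678·C_{R0}·X = 0.9678×2.36×0.641 = 1.46 mol·L⁻¹.

1.46 mol·L⁻¹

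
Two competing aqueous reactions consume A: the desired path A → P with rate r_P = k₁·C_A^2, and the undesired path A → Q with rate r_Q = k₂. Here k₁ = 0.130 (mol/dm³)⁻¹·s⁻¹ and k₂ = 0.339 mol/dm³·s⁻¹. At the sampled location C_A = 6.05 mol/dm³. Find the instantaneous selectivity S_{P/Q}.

S_{P/Q} = r_P/r_Q = (k₁·C_A^2)/(k₂) = (k₁/k₂)·C_A^2.
= (0.130×6.050^2) / (0.339) = 4.758/0.3390 = 14.0.

14.0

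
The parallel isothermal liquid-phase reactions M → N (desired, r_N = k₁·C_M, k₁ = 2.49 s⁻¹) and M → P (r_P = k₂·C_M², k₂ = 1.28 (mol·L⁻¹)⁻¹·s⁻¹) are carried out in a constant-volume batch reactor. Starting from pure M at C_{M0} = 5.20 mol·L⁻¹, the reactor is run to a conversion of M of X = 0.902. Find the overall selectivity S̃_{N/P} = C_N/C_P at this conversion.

C_M = C_{M0}(1−X) = 0.5096 mol·L⁻¹.
Along a PFR/batch, dC_N/dC_M = −r_N/(r_N+r_P) = −k₁/(k₁+k₂·C_M).
Integrating from C_{M0} to C_M: C_N = (2.49/1.28)·ln[(2.49+1.28·5.20)/(2.49+1.28·0.510)] = 1.945·ln(9.146/3.142) = 2.078 mol·L⁻¹.
C_P = (C_{M0}−C_M)−C_N = 2.612 mol·L⁻¹; S̃_{N/P} = 2.078/2.612 = 0.796.

0.796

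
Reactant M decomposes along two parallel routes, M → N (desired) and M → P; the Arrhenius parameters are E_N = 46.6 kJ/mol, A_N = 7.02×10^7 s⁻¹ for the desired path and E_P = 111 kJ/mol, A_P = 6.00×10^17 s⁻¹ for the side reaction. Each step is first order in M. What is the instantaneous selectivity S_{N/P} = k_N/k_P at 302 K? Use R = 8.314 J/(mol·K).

16.1

With equal orders, S_{N/P} = k_N/k_P = (A_N/A_P)·exp[(E_P−E_N)/(RT)].
(E_P−E_N)/(RT) = (111−46.6)×10³/(8.314×302) = 64400/2511 = 25.65.
k_N/k_P = (7.02×10^7/6.00×10^17)·exp(25.65) = 1.170×10^-10 × 1.378×10^11 = 16.1.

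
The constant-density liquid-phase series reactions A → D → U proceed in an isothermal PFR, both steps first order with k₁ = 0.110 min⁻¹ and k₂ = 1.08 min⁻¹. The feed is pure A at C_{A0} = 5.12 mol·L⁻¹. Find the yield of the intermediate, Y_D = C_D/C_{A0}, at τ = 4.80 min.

For first-order series with pure A initially, C_D(τ) = k₁C_{A0}/(k₂−k₁)·(e^(−k₁τ) − e^(−k₂τ)).
e^(−k₁τ) = e^(−0.110×4.80) = e^(−0.5280) = 0.5898; e^(−k₂τ) = e^(−5.184) = 0.005606.
C_D = 0.110×5.12/(1.08−0.110) × (0.5898−0.005606) = 0.5806×0.5842 = 0.3392 mol·L⁻¹.
Y_D = C_D/C_{A0} = 0.3392/5.12 = 0.0662.

0.0662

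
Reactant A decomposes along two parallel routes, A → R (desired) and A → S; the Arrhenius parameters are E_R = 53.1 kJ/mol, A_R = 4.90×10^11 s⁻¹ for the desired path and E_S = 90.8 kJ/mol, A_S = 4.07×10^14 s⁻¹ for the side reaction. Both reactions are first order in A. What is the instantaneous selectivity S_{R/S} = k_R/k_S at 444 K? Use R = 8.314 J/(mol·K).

32.8

k_R/k_S = (A_R/A_S)·exp[−(E_R−E_S)/(RT)] = (A_R/A_S)·exp[(E_S−E_R)/(RT)].
(E_S−E_R)/(RT) = (90.8−53.1)×10³/(8.314×444) = 37700/3691 = 10.21.
k_R/k_S = (4.90×10^11/4.07×10^14)·exp(10.21) = 0.001204 × 27252 = 32.8.
Since E_R < E_S, lowering the temperature improves selectivity toward R.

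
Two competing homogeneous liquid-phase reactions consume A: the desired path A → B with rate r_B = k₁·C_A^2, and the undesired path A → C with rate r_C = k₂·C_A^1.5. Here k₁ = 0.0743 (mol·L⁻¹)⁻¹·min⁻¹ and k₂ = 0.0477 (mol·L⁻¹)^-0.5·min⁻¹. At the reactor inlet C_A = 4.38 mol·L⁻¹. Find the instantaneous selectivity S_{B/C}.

3.26

S_{B/C} = r_B/r_C = (k₁·C_A^2)/(k₂·C_A^1.5) = (k₁/k₂)·C_A^0.5.
= (0.0743×4.380^2) / (0.0477×4.380^1.5) = 1.425/0.4372 = 3.26.
Since the desired path is higher order in A, keeping C_A high (PFR or concentrated feed) favours B.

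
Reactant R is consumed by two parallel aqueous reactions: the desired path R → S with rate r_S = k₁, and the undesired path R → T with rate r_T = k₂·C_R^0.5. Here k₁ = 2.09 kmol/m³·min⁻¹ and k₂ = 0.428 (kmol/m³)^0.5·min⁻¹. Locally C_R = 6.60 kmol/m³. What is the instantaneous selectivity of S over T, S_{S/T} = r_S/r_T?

1.90

S_{S/T} = r_S/r_T = (k₁)/(k₂·C_R^0.5) = (k₁/k₂)·C_R^-0.5.
= (2.09) / (0.428×6.600^0.5) = 2.090/1.100 = 1.90.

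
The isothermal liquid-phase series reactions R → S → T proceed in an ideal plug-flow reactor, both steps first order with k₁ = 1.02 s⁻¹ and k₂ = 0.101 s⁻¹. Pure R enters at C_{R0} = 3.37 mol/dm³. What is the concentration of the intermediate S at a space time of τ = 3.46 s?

Solving the coupled first-order balances gives C_S(τ) = [k₁/(k₂−k₁)]·C_{R0}·(e^(−k₁τ) − e^(−k₂τ)).
e^(−k₁τ) = e^(−1.02×3.46) = e^(−3.529) = 0.02933; e^(−k₂τ) = e^(−0.3495) = 0.7051.
C_S = 1.02×3.37/(0.101−1.02) × (0.02933−0.7051) = (-3.740)×(-0.6757) = 2.528 mol/dm³.

2.53 mol/dm³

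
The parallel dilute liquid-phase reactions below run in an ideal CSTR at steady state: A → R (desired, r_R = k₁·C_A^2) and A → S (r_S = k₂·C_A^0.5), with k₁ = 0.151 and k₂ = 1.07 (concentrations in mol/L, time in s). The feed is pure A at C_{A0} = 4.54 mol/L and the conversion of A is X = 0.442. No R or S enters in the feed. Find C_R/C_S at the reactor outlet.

Exit C_A = C_{A0}(1−X) = 4.54×0.558 = 2.533 mol/L.
Rates in a CSTR are evaluated at the outlet concentration: r_R = 0.151×2.533^2 = 0.9691, r_S = 1.07×2.533^0.5 = 1.703.
Overall selectivity = C_R/C_S = r_Rτ/(r_Sτ) = r_R/r_S = 0.569.

0.569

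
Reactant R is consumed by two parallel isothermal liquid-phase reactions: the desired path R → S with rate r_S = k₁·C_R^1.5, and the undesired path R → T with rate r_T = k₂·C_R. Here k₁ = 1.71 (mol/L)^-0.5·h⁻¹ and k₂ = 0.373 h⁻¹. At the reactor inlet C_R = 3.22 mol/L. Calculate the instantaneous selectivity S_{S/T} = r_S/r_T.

S_{S/T} = r_S/r_T = (k₁·C_R^1.5)/(k₂·C_R) = (k₁/k₂)·C_R^0.5.
= (1.71×3.220^1.5) / (0.373×3.220) = 9.881/1.201 = 8.23.

8.23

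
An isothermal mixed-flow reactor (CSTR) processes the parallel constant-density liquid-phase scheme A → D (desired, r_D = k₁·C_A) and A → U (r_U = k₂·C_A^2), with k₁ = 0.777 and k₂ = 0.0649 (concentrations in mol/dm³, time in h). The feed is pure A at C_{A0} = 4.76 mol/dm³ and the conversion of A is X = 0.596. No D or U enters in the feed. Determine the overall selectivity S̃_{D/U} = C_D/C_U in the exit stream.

6.23

Exit C_A = C_{A0}(1−X) = 4.76×0.404 = 1.923 mol/dm³.
A CSTR operates uniformly at the exit composition, giving r_D = 1.494 and r_U = 0.2400 (each k·C_A^n at C_A = 1.923).
Overall selectivity = C_D/C_U = r_Dτ/(r_Uτ) = r_D/r_U = 6.23.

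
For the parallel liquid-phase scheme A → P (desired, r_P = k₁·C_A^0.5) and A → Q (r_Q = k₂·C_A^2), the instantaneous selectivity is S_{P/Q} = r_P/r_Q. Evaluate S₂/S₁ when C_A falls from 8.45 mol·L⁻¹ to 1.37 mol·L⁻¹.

S_{P/Q} = (k₁/k₂)·C_A^-1.5, so S₂/S₁ = (C_{A,2}/C_{A,1})^-1.5.
= (1.37/8.45)^(-1.5) = (0.1621)^(-1.5) = 15.3.
Selectivity toward P rises as C_A falls — low-concentration operation is favoured.

15.3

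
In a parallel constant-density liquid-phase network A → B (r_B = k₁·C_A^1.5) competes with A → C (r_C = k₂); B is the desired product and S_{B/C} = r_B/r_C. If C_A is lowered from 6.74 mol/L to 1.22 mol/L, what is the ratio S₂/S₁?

0.0770

S_{B/C} = (k₁/k₂)·C_A^1.5, so S₂/S₁ = (C_{A,2}/C_{A,1})^1.5.
= (1.22/6.74)^1.5 = (0.1810)^1.5 = 0.0770.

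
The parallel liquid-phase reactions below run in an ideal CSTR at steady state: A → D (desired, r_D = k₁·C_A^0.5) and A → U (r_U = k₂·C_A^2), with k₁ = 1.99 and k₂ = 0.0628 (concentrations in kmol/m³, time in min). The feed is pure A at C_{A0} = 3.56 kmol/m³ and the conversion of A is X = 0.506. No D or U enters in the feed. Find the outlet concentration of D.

Exit C_A = C_{A0}(1−X) = 3.56×0.494 = 1.759 kmol/m³.
A CSTR operates uniformly at the exit composition, giving r_D = 2.639 and r_U = 0.1942 (each k·C_A^n at C_A = 1.759).
Fraction of consumed A going to D: r_D/(r_D+r_U) = 0.9314.
C_D = 0.9314·C_{A0}·X = 0.9314×3.56×0.506 = 1.68 kmol/m³.

1.68 kmol/m³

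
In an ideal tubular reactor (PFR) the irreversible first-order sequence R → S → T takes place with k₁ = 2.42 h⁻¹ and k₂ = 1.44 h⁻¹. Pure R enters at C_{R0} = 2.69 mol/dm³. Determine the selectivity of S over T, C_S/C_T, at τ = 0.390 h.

2.74

For first-order series with pure R initially, C_S(τ) = k₁C_{R0}/(k₂−k₁)·(e^(−k₁τ) − e^(−k₂τ)).
e^(−k₁τ) = e^(−2.42×0.390) = e^(−0.9438) = 0.3891; e^(−k₂τ) = e^(−0.5616) = 0.5703.
C_S = 2.42×2.69/(1.44−2.42) × (0.3891−0.5703) = (-6.643)×(-0.1811) = 1.203 mol/dm³.
C_R = C_{R0}e^(−k₁τ) = 1.047 mol/dm³, so C_T = C_{R0}−C_R−C_S = 0.4399 mol/dm³; C_S/C_T = 2.74.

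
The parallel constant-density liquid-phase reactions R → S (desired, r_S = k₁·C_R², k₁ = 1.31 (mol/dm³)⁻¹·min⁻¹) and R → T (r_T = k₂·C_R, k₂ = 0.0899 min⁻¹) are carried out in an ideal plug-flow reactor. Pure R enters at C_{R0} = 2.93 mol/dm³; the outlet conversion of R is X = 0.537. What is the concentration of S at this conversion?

C_R = C_{R0}(1−X) = 1.357 mol/dm³.
Along a PFR/batch, dC_T/dC_R = −r_T/(r_S+r_T) = −k₂/(k₂+k₁·C_R).
Integrating from C_{R0} to C_R: C_T = (0.0899/1.31)·ln[(0.0899+1.31·2.93)/(0.0899+1.31·1.36)] = 0.06863·ln(3.928/1.867) = 0.05105 mol/dm³.
Then C_S = (C_{R0}−C_R) − C_T = 1.573 − 0.05105 = 1.522 mol/dm³.

1.52 mol/dm³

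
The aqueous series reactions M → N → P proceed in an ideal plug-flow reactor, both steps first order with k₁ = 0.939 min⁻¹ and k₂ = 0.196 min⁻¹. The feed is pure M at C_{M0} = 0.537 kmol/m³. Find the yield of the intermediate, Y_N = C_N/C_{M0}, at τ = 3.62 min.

0.579

The intermediate concentration in a first-order A→B→C sequence is C_N = k₁C_{M0}(e^(−k₁τ) − e^(−k₂τ))/(k₂−k₁).
e^(−k₁τ) = e^(−0.939×3.62) = e^(−3.399) = 0.03340; e^(−k₂τ) = e^(−0.7095) = 0.4919.
C_N = 0.939×0.537/(0.196−0.939) × (0.03340−0.4919) = (-0.6787)×(-0.4585) = 0.3112 kmol/m³.
Y_N = C_N/C_{M0} = 0.3112/0.537 = 0.579.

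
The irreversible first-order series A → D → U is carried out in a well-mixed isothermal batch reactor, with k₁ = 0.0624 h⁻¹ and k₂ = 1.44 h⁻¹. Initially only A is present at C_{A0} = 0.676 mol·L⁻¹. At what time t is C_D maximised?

The intermediate peaks when r₁ = r₂, i.e. k₁e^(−k₁t) = k₂e^(−k₂t), giving t_opt = ln(k₂/k₁)/(k₂−k₁).
= ln(1.44/0.0624)/(1.44−0.0624) = ln(23.08)/1.378 = 3.139/1.378 = 2.28 h.

2.28 h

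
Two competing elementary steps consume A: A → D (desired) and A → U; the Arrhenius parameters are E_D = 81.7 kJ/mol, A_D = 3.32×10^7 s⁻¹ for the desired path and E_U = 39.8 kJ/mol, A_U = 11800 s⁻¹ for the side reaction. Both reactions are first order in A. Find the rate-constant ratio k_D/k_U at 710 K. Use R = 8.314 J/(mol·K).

2.33

Since both paths have the same order in A, the concentration cancels and S_{D/U} = k_D/k_U = (A_D/A_U)·exp[(E_U−E_D)/(RT)].
(E_U−E_D)/(RT) = (39.8−81.7)×10³/(8.314×710) = -41900/5903 = -7.098.
k_D/k_U = (3.32×10^7/11800)·exp(-7.098) = 2814 × 8.266×10^-4 = 2.33.
Since E_D > E_U, raising the temperature improves selectivity toward D.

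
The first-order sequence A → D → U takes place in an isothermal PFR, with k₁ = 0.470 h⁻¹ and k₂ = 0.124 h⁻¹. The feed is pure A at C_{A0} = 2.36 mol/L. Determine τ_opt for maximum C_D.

3.85 h

The intermediate peaks when r₁ = r₂, i.e. k₁e^(−k₁τ) = k₂e^(−k₂τ), giving τ_opt = ln(k₂/k₁)/(k₂−k₁).
= ln(0.124/0.470)/(0.124−0.470) = ln(0.2638)/-0.3460 = -1.332/-0.3460 = 3.85 h.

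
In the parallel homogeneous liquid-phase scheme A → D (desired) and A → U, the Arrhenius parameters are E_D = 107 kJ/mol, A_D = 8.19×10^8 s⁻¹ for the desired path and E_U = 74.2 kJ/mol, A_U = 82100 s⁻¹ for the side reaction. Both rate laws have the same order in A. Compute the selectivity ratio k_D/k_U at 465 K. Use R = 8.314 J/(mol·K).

With equal orders, S_{D/U} = k_D/k_U = (A_D/A_U)·exp[(E_U−E_D)/(RT)].
(E_U−E_D)/(RT) = (74.2−107)×10³/(8.314×465) = -32800/3866 = -8.484.
k_D/k_U = (8.19×10^8/82100)·exp(-8.484) = 9976 × 2.067×10^-4 = 2.06.
Since E_D > E_U, raising the temperature improves selectivity toward D.

2.06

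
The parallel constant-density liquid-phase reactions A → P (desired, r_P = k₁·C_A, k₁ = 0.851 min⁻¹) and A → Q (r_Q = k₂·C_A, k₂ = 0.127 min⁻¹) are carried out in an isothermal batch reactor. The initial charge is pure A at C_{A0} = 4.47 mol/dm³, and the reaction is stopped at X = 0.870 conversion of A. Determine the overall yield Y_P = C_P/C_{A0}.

C_A = C_{A0}(1−X) = 0.5811 mol/dm³.
Both paths are first order in A, so the instantaneous fraction to P is constant: dC_P/d(−C_A) = k₁/(k₁+k₂) = 0.8701.
C_P = 0.8701·(C_{A0}−C_A) = 0.8701×3.889 = 3.38 mol/dm³.
Y_P = C_P/C_{A0} = 3.384/4.47 = 0.757.

0.757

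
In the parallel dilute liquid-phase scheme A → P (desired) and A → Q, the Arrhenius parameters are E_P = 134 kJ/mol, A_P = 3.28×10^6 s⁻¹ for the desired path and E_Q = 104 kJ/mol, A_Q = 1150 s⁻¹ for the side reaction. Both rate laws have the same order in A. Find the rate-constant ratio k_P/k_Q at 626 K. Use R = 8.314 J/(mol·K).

Since both paths have the same order in A, the concentration cancels and S_{P/Q} = k_P/k_Q = (A_P/A_Q)·exp[(E_Q−E_P)/(RT)].
(E_Q−E_P)/(RT) = (104−134)×10³/(8.314×626) = -30000/5205 = -5.764.
k_P/k_Q = (3.28×10^6/1150)·exp(-5.764) = 2852 × 0.003138 = 8.95.

8.95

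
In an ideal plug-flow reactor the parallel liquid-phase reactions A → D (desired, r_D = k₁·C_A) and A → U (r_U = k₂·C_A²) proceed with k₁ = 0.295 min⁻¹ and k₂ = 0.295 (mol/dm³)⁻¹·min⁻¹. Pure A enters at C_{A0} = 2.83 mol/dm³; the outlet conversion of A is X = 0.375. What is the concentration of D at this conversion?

C_A = C_{A0}(1−X) = 1.769 mol/dm³.
Along a PFR/batch, dC_D/dC_A = −r_D/(r_D+r_U) = −k₁/(k₁+k₂·C_A).
Integrating from C_{A0} to C_A: C_D = (0.295/0.295)·ln[(0.295+0.295·2.83)/(0.295+0.295·1.77)] = 1.000·ln(1.130/0.8168) = 0.3245 mol/dm³.

0.324 mol/dm³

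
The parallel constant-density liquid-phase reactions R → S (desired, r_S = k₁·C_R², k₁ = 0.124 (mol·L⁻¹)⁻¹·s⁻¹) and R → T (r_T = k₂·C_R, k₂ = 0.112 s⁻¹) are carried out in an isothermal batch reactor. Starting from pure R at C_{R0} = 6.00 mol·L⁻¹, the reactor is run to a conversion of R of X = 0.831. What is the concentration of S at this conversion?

3.83 mol·L⁻¹

C_R = C_{R0}(1−X) = 1.014 mol·L⁻¹.
Along a PFR/batch, dC_T/dC_R = −r_T/(r_S+r_T) = −k₂/(k₂+k₁·C_R).
Integrating from C_{R0} to C_R: C_T = (0.112/0.124)·ln[(0.112+0.124·6.00)/(0.112+0.124·1.01)] = 0.9032·ln(0.8560/0.2377) = 1.157 mol·L⁻¹.
Then C_S = (C_{R0}−C_R) − C_T = 4.986 − 1.157 = 3.829 mol·L⁻¹.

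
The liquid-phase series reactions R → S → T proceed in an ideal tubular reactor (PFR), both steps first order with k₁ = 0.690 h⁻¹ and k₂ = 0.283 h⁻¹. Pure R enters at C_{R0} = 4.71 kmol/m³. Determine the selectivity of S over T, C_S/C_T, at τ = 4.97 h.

0.594

Solving the coupled first-order balances gives C_S(τ) = [k₁/(k₂−k₁)]·C_{R0}·(e^(−k₁τ) − e^(−k₂τ)).
e^(−k₁τ) = e^(−0.690×4.97) = e^(−3.429) = 0.03241; e^(−k₂τ) = e^(−1.407) = 0.2450.
C_S = 0.690×4.71/(0.283−0.690) × (0.03241−0.2450) = (-7.985)×(-0.2126) = 1.698 kmol/m³.
C_R = C_{R0}e^(−k₁τ) = 0.1526 kmol/m³, so C_T = C_{R0}−C_R−C_S = 2.860 kmol/m³; C_S/C_T = 0.594.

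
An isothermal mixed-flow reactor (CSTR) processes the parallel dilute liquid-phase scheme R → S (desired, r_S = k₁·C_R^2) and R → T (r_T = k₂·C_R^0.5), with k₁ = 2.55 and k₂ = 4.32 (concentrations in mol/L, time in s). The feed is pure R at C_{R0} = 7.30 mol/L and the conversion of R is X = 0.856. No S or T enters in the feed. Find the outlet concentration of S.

2.43 mol/L

Exit C_R = C_{R0}(1−X) = 7.30×0.144 = 1.051 mol/L.
Rates in a CSTR are evaluated at the outlet concentration: r_S = 2.55×1.051^2 = 2.818, r_T = 4.32×1.051^0.5 = 4.429.
Fraction of consumed R going to S: r_S/(r_S+r_T) = 0.3888.
C_S = 0.3888·C_{R0}·X = 0.3888×7.30×0.856 = 2.43 mol/L.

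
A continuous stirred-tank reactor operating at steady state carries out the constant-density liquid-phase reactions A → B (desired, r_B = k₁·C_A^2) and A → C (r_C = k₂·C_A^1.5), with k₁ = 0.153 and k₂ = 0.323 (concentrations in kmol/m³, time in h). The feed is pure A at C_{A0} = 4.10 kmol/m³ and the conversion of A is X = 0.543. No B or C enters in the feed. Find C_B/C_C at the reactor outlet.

0.648

Exit C_A = C_{A0}(1−X) = 4.10×0.457 = 1.874 kmol/m³.
Rates in a CSTR are evaluated at the outlet concentration: r_B = 0.153×1.874^2 = 0.5371, r_C = 0.323×1.874^1.5 = 0.8284.
Overall selectivity = C_B/C_C = r_Bτ/(r_Cτ) = r_B/r_C = 0.648.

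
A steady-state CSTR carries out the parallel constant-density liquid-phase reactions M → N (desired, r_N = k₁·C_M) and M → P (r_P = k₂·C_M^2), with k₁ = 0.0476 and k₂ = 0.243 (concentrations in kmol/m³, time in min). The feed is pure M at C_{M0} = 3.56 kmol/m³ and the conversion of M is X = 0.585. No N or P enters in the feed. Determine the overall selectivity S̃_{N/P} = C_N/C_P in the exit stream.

Exit C_M = C_{M0}(1−X) = 3.56×0.415 = 1.477 kmol/m³.
A CSTR operates uniformly at the exit composition, giving r_N = 0.07032 and r_P = 0.5304 (each k·C_M^n at C_M = 1.477).
Overall selectivity = C_N/C_P = r_Nτ/(r_Pτ) = r_N/r_P = 0.133.

0.133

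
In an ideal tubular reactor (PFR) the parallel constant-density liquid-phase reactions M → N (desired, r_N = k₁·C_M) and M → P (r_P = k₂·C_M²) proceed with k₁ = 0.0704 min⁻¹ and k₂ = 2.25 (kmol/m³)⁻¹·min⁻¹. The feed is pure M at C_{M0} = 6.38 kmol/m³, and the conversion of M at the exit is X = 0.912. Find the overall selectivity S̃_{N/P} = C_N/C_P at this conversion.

0.0130

C_M = C_{M0}(1−X) = 0.5614 kmol/m³.
Along a PFR/batch, dC_N/dC_M = −r_N/(r_N+r_P) = −k₁/(k₁+k₂·C_M).
Integrating from C_{M0} to C_M: C_N = (0.0704/2.25)·ln[(0.0704+2.25·6.38)/(0.0704+2.25·0.561)] = 0.03129·ln(14.43/1.334) = 0.07450 kmol/m³.
C_P = (C_{M0}−C_M)−C_N = 5.744 kmol/m³; S̃_{N/P} = 0.07450/5.744 = 0.0130.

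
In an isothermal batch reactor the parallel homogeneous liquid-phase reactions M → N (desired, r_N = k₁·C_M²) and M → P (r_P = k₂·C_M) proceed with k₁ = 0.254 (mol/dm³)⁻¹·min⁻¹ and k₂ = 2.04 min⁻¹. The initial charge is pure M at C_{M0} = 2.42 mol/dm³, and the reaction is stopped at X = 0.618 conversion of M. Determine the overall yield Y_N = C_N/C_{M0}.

C_M = C_{M0}(1−X) = 0.9244 mol/dm³.
Along a PFR/batch, dC_P/dC_M = −r_P/(r_N+r_P) = −k₂/(k₂+k₁·C_M).
Integrating from C_{M0} to C_M: C_P = (2.04/0.254)·ln[(2.04+0.254·2.42)/(2.04+0.254·0.924)] = 8.031·ln(2.655/2.275) = 1.240 mol/dm³.
Then C_N = (C_{M0}−C_M) − C_P = 1.496 − 1.240 = 0.2553 mol/dm³.
Y_N = C_N/C_{M0} = 0.2553/2.42 = 0.105.

0.105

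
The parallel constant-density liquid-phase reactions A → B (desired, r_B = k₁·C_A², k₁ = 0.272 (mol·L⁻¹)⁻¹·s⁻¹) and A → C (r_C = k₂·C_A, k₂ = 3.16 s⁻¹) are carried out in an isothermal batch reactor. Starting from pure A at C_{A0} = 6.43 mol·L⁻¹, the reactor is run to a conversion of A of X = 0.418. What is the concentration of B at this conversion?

0.814 mol·L⁻¹

C_A = C_{A0}(1−X) = 3.742 mol·L⁻¹.
Along a PFR/batch, dC_C/dC_A = −r_C/(r_B+r_C) = −k₂/(k₂+k₁·C_A).
Integrating from C_{A0} to C_A: C_C = (3.16/0.272)·ln[(3.16+0.272·6.43)/(3.16+0.272·3.74)] = 11.62·ln(4.909/4.178) = 1.873 mol·L⁻¹.
Then C_B = (C_{A0}−C_A) − C_C = 2.688 − 1.873 = 0.8143 mol·L⁻¹.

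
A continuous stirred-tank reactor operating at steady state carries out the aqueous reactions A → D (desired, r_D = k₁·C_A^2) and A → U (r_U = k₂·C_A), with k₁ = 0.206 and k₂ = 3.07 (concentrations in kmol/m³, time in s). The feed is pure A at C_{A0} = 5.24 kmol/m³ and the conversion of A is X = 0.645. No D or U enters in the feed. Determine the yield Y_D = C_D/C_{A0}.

Exit C_A = C_{A0}(1−X) = 5.24×0.355 = 1.860 kmol/m³.
Rates in a CSTR are evaluated at the outlet concentration: r_D = 0.206×1.860^2 = 0.7128, r_U = 3.07×1.860 = 5.711.
Fraction of consumed A going to D: r_D/(r_D+r_U) = 0.1110.
C_D = 0.1110·C_{A0}·X = 0.1110×5.24×0.645 = 0.375 kmol/m³; Y_D = C_D/C_{A0} = 0.0716.

0.0716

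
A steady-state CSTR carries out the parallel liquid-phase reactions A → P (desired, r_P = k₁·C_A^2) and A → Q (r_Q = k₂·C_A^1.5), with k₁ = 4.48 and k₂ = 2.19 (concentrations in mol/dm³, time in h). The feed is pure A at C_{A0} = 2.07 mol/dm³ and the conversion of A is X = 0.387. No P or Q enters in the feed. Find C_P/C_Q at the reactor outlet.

2.30

Exit C_A = C_{A0}(1−X) = 2.07×0.613 = 1.269 mol/dm³.
Rates in a CSTR are evaluated at the outlet concentration: r_P = 4.48×1.269^2 = 7.213, r_Q = 2.19×1.269^1.5 = 3.130.
Overall selectivity = C_P/C_Q = r_Pτ/(r_Qτ) = r_P/r_Q = 2.30.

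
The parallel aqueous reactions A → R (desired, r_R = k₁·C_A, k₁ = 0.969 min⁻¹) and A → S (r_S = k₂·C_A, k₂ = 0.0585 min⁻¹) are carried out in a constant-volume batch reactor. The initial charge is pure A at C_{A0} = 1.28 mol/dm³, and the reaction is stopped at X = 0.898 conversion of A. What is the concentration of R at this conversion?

1.08 mol/dm³

C_A = C_{A0}(1−X) = 0.1306 mol/dm³.
Both paths are first order in A, so the instantaneous fraction to R is constant: dC_R/d(−C_A) = k₁/(k₁+k₂) = 0.9431.
C_R = 0.9431·(C_{A0}−C_A) = 0.9431×1.149 = 1.08 mol/dm³.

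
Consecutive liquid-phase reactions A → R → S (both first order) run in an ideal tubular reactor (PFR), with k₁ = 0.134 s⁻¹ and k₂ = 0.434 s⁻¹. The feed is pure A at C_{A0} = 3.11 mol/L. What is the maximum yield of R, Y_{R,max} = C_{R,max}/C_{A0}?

0.183

Evaluating C_R at τ_opt = ln(k₂/k₁)/(k₂−k₁) gives C_{R,max}/C_{A0} = (k₁/k₂)^[k₂/(k₂−k₁)].
= (0.134/0.434)^(0.434/(0.434−0.134)) = (0.3088)^(1.447) = 0.1827.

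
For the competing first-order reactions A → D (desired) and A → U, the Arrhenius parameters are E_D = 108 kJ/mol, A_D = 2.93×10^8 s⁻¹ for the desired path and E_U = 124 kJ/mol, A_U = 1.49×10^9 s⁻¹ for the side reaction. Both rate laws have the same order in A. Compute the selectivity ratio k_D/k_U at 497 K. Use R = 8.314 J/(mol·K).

9.45

Since both paths have the same order in A, the concentration cancels and S_{D/U} = k_D/k_U = (A_D/A_U)·exp[(E_U−E_D)/(RT)].
(E_U−E_D)/(RT) = (124−108)×10³/(8.314×497) = 16000/4132 = 3.872.
k_D/k_U = (2.93×10^8/1.49×10^9)·exp(3.872) = 0.1966 × 48.05 = 9.45.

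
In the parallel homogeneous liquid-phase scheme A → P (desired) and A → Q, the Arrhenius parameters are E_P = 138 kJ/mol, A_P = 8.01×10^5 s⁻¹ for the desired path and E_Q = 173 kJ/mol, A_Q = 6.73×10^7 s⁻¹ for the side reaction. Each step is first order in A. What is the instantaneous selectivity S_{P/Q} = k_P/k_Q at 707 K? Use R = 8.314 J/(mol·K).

k_P/k_Q = (A_P/A_Q)·exp[−(E_P−E_Q)/(RT)] = (A_P/A_Q)·exp[(E_Q−E_P)/(RT)].
(E_Q−E_P)/(RT) = (173−138)×10³/(8.314×707) = 35000/5878 = 5.954.
k_P/k_Q = (8.01×10^5/6.73×10^7)·exp(5.954) = 0.01190 × 385.4 = 4.59.
Since E_P < E_Q, lowering the temperature improves selectivity toward P.

4.59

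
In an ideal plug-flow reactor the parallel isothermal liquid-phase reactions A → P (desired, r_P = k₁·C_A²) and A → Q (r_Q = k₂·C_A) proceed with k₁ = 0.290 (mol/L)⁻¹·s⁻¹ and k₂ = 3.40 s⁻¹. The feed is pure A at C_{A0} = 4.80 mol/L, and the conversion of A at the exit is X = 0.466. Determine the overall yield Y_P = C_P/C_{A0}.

C_A = C_{A0}(1−X) = 2.563 mol/L.
Along a PFR/batch, dC_Q/dC_A = −r_Q/(r_P+r_Q) = −k₂/(k₂+k₁·C_A).
Integrating from C_{A0} to C_A: C_Q = (3.40/0.290)·ln[(3.40+0.290·4.80)/(3.40+0.290·2.56)] = 11.72·ln(4.792/4.143) = 1.705 mol/L.
Then C_P = (C_{A0}−C_A) − C_Q = 2.237 − 1.705 = 0.5315 mol/L.
Y_P = C_P/C_{A0} = 0.5315/4.80 = 0.111.

0.111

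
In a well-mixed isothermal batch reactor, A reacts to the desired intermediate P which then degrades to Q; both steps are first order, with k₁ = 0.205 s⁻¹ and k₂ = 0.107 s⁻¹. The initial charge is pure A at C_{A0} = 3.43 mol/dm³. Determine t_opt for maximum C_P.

For first-order series the maximum of C_P occurs at t_opt = ln(k₂/k₁)/(k₂−k₁).
= ln(0.107/0.205)/(0.107−0.205) = ln(0.5220)/-0.09800 = -0.6502/-0.09800 = 6.63 s.

6.63 s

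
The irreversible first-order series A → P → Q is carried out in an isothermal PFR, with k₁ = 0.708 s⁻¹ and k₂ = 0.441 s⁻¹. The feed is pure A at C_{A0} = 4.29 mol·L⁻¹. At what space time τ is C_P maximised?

The intermediate peaks when r₁ = r₂, i.e. k₁e^(−k₁τ) = k₂e^(−k₂τ), giving τ_opt = ln(k₂/k₁)/(k₂−k₁).
= ln(0.441/0.708)/(0.441−0.708) = ln(0.6229)/-0.2670 = -0.4734/-0.2670 = 1.77 s.

1.77 s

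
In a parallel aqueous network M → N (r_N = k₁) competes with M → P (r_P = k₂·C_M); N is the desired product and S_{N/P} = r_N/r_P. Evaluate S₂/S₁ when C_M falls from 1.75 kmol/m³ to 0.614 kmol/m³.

S_{N/P} = (k₁/k₂)·C_M⁻¹, so S₂/S₁ = (C_{M,2}/C_{M,1})⁻¹.
= 1.75/0.614 = 2.85.

2.85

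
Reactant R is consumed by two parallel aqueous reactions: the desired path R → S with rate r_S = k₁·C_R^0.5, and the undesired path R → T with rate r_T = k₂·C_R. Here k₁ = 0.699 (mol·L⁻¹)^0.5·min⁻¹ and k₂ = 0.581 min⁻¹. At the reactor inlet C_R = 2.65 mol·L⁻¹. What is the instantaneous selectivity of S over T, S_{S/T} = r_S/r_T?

S_{S/T} = r_S/r_T = (k₁·C_R^0.5)/(k₂·C_R) = (k₁/k₂)·C_R^-0.5.
= (0.699×2.650^0.5) / (0.581×2.650) = 1.138/1.540 = 0.739.

0.739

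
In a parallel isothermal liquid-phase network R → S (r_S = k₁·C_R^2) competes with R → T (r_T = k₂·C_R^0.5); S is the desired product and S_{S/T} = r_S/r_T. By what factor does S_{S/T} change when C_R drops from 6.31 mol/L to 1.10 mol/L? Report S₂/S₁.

S_{S/T} = (k₁/k₂)·C_R^1.5, so S₂/S₁ = (C_{R,2}/C_{R,1})^1.5.
= (1.10/6.31)^1.5 = (0.1743)^1.5 = 0.0728.

0.0728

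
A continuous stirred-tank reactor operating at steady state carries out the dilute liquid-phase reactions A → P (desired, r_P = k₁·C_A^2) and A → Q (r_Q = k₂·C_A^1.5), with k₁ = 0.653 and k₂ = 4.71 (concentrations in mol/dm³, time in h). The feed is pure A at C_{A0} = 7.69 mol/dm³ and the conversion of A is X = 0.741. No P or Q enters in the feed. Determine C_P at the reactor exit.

0.932 mol/dm³

Exit C_A = C_{A0}(1−X) = 7.69×0.259 = 1.992 mol/dm³.
A CSTR operates uniformly at the exit composition, giving r_P = 2.590 and r_Q = 13.24 (each k·C_A^n at C_A = 1.992).
Fraction of consumed A going to P: r_P/(r_P+r_Q) = 0.1636.
C_P = 0.1636·C_{A0}·X = 0.1636×7.69×0.741 = 0.932 mol/dm³.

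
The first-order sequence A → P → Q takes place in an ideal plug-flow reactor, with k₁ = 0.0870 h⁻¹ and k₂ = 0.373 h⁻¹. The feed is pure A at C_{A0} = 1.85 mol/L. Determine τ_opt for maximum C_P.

The intermediate peaks when r₁ = r₂, i.e. k₁e^(−k₁τ) = k₂e^(−k₂τ), giving τ_opt = ln(k₂/k₁)/(k₂−k₁).
= ln(0.373/0.0870)/(0.373−0.0870) = ln(4.287)/0.2860 = 1.456/0.2860 = 5.09 h.

5.09 h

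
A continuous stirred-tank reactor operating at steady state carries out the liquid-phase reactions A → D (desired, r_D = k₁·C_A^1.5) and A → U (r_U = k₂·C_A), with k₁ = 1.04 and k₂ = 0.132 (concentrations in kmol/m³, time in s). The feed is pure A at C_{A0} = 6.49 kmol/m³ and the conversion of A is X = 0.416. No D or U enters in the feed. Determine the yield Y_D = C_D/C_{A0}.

0.391

Exit C_A = C_{A0}(1−X) = 6.49×0.584 = 3.790 kmol/m³.
Rates in a CSTR are evaluated at the outlet concentration: r_D = 1.04×3.790^1.5 = 7.674, r_U = 0.132×3.790 = 0.5003.
Fraction of consumed A going to D: r_D/(r_D+r_U) = 0.9388.
C_D = 0.9388·C_{A0}·X = 0.9388×6.49×0.416 = 2.53 kmol/m³; Y_D = C_D/C_{A0} = 0.391.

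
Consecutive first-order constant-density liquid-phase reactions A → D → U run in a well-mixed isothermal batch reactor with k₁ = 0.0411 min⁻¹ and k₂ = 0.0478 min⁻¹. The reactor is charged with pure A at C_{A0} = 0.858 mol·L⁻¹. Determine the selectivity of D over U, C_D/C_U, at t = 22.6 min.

1.29

For first-order series with pure A initially, C_D(t) = k₁C_{A0}/(k₂−k₁)·(e^(−k₁t) − e^(−k₂t)).
e^(−k₁t) = e^(−0.0411×22.6) = e^(−0.9289) = 0.3950; e^(−k₂t) = e^(−1.080) = 0.3395.
C_D = 0.0411×0.858/(0.0478−0.0411) × (0.3950−0.3395) = 5.263×0.05550 = 0.2921 mol·L⁻¹.
C_A = C_{A0}e^(−k₁t) = 0.3389 mol·L⁻¹, so C_U = C_{A0}−C_A−C_D = 0.2270 mol·L⁻¹; C_D/C_U = 1.29.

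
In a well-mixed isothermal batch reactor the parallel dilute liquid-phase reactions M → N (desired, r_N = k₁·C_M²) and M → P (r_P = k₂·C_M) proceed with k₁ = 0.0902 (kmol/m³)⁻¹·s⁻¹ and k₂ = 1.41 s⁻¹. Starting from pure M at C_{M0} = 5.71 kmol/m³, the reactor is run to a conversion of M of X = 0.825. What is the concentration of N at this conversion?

C_M = C_{M0}(1−X) = 0.9993 kmol/m³.
Along a PFR/batch, dC_P/dC_M = −r_P/(r_N+r_P) = −k₂/(k₂+k₁·C_M).
Integrating from C_{M0} to C_M: C_P = (1.41/0.0902)·ln[(1.41+0.0902·5.71)/(1.41+0.0902·0.999)] = 15.63·ln(1.925/1.500) = 3.899 kmol/m³.
Then C_N = (C_{M0}−C_M) − C_P = 4.711 − 3.899 = 0.8122 kmol/m³.

0.812 kmol/m³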